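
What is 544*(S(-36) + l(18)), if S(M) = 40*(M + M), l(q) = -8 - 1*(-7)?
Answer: -1567264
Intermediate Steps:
l(q) = -1 (l(q) = -8 + 7 = -1)
S(M) = 80*M (S(M) = 40*(2*M) = 80*M)
544*(S(-36) + l(18)) = 544*(80*(-36) - 1) = 544*(-2880 - 1) = 544*(-2881) = -1567264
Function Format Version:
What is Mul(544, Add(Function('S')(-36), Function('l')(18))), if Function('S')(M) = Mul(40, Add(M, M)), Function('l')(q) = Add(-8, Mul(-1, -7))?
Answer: -1567264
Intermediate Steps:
Function('l')(q) = -1 (Function('l')(q) = Add(-8, 7) = -1)
Function('S')(M) = Mul(80, M) (Function('S')(M) = Mul(40, Mul(2, M)) = Mul(80, M))
Mul(544, Add(Function('S')(-36), Function('l')(18))) = Mul(544, Add(Mul(80, -36), -1)) = Mul(544, Add(-2880, -1)) = Mul(544, -2881) = -1567264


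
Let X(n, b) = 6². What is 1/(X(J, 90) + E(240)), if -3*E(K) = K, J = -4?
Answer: -1/44 ≈ -0.022727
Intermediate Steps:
E(K) = -K/3
X(n, b) = 36
1/(X(J, 90) + E(240)) = 1/(36 - ⅓*240) = 1/(36 - 80) = 1/(-44) = -1/44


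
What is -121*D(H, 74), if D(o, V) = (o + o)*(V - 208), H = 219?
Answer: 7101732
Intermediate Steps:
D(o, V) = 2*o*(-208 + V) (D(o, V) = (2*o)*(-208 + V) = 2*o*(-208 + V))
-121*D(H, 74) = -242*219*(-208 + 74) = -242*219*(-134) = -121*(-58692) = 7101732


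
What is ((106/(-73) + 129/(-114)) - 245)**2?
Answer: 471690119209/7695076 ≈ 61298.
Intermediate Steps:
((106/(-73) + 129/(-114)) - 245)**2 = ((106*(-1/73) + 129*(-1/114)) - 245)**2 = ((-106/73 - 43/38) - 245)**2 = (-7167/2774 - 245)**2 = (-686797/2774)**2 = 471690119209/7695076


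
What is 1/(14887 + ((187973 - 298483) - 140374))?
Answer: -1/235997 ≈ -4.2373e-6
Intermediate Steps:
1/(14887 + ((187973 - 298483) - 140374)) = 1/(14887 + (-110510 - 140374)) = 1/(14887 - 250884) = 1/(-235997) = -1/235997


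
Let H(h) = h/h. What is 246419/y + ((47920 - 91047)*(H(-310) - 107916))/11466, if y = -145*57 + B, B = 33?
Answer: 130303795399/321048 ≈ 4.0587e+5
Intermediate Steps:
H(h) = 1
y = -8232 (y = -145*57 + 33 = -8265 + 33 = -8232)
246419/y + ((47920 - 91047)*(H(-310) - 107916))/11466 = 246419/(-8232) + ((47920 - 91047)*(1 - 107916))/11466 = 246419*(-1/8232) - 43127*(-107915)*(1/11466) = -246419/8232 + 4654050205*(1/11466) = -246419/8232 + 664864315/1638 = 130303795399/321048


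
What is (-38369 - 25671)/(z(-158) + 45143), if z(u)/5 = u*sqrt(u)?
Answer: -2890957720/2136498249 - 50591600*I*sqrt(158)/2136498249 ≈ -1.3531 - 0.29765*I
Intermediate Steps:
z(u) = 5*u**(3/2) (z(u) = 5*(u*sqrt(u)) = 5*u**(3/2))
(-38369 - 25671)/(z(-158) + 45143) = (-38369 - 25671)/(5*(-158)**(3/2) + 45143) = -64040/(5*(-158*I*sqrt(158)) + 45143) = -64040/(-790*I*sqrt(158) + 45143) = -64040/(45143 - 790*I*sqrt(158))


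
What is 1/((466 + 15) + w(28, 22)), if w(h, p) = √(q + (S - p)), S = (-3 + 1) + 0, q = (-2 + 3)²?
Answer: 481/231384 - I*√23/231384 ≈ 0.0020788 - 2.0727e-5*I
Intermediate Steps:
q = 1 (q = 1² = 1)
S = -2 (S = -2 + 0 = -2)
w(h, p) = √(-1 - p) (w(h, p) = √(1 + (-2 - p)) = √(-1 - p))
1/((466 + 15) + w(28, 22)) = 1/((466 + 15) + √(-1 - 1*22)) = 1/(481 + √(-1 - 22)) = 1/(481 + √(-23)) = 1/(481 + I*√23)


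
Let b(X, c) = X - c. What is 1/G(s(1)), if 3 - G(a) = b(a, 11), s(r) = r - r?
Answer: 1/14 ≈ 0.071429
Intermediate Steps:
s(r) = 0
G(a) = 14 - a (G(a) = 3 - (a - 1*11) = 3 - (a - 11) = 3 - (-11 + a) = 3 + (11 - a) = 14 - a)
1/G(s(1)) = 1/(14 - 1*0) = 1/(14 + 0) = 1/14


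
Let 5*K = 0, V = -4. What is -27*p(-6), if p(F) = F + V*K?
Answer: 162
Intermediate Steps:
K = 0 (K = (1/5)*0 = 0)
p(F) = F (p(F) = F - 4*0 = F + 0 = F)
-27*p(-6) = -27*(-6) = 162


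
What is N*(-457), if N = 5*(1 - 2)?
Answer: 2285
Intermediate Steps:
N = -5 (N = 5*(-1) = -5)
N*(-457) = -5*(-457) = 2285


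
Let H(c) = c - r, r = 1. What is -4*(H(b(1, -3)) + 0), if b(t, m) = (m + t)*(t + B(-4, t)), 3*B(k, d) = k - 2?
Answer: -4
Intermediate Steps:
B(k, d) = -⅔ + k/3 (B(k, d) = (k - 2)/3 = (-2 + k)/3 = -⅔ + k/3)
b(t, m) = (-2 + t)*(m + t) (b(t, m) = (m + t)*(t + (-⅔ + (⅓)*(-4))) = (m + t)*(t + (-⅔ - 4/3)) = (m + t)*(t - 2) = (m + t)*(-2 + t) = (-2 + t)*(m + t))
H(c) = -1 + c (H(c) = c - 1*1 = c - 1 = -1 + c)
-4*(H(b(1, -3)) + 0) = -4*((-1 + (1² - 2*(-3) - 2*1 - 3*1)) + 0) = -4*((-1 + (1 + 6 - 2 - 3)) + 0) = -4*((-1 + 2) + 0) = -4*(1 + 0) = -4*1 = -4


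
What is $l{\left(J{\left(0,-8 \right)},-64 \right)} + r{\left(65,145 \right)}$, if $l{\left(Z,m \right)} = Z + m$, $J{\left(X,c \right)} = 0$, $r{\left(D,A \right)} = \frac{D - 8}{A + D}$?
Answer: $- \frac{4461}{70} \approx -63.729$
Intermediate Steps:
$r{\left(D,A \right)} = \frac{-8 + D}{A + D}$
$l{\left(J{\left(0,-8 \right)},-64 \right)} + r{\left(65,145 \right)} = \left(0 - 64\right) + \frac{-8 + 65}{145 + 65} = -64 + \frac{1}{210} \cdot 57 = -64 + \frac{19}{70} = - \frac{4461}{70}$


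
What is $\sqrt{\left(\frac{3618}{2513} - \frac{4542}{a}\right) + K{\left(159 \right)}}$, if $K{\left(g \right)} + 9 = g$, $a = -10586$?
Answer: $\frac{3 \sqrt{2985483899451347}}{13301309} \approx 12.324$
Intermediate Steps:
$K{\left(g \right)} = -9 + g$
$\sqrt{\left(\frac{3618}{2513} - \frac{4542}{a}\right) + K{\left(159 \right)}} = \sqrt{\left(\frac{3618}{2513} - \frac{4542}{-10586}\right) + \left(-9 + 159\right)} = \sqrt{\left(3618 \cdot \frac{1}{2513} - - \frac{2271}{5293}\right) + 150} = \sqrt{\left(\frac{3618}{2513} + \frac{2271}{5293}\right) + 150} = \sqrt{\frac{24857097}{13301309} + 150} = \sqrt{\frac{2020053447}{13301309}} = \frac{3 \sqrt{2985483899451347}}{13301309}$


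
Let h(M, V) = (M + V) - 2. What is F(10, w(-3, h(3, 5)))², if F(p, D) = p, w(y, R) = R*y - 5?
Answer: 100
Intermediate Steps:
h(M, V) = -2 + M + V
w(y, R) = -5 + R*y
F(10, w(-3, h(3, 5)))² = 10² = 100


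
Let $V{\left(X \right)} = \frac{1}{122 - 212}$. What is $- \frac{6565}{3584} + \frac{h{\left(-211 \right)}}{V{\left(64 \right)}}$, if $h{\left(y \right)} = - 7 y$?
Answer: $- \frac{476427685}{3584} \approx -1.3293 \cdot 10^{5}$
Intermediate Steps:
$V{\left(X \right)} = - \frac{1}{90}$ ($V{\left(X \right)} = \frac{1}{-90} = - \frac{1}{90}$)
$- \frac{6565}{3584} + \frac{h{\left(-211 \right)}}{V{\left(64 \right)}} = - \frac{6565}{3584} + \frac{\left(-7\right) \left(-211\right)}{- \frac{1}{90}} = \left(-6565\right) \frac{1}{3584} + 1477 \left(-90\right) = - \frac{6565}{3584} - 132930 = - \frac{476427685}{3584}$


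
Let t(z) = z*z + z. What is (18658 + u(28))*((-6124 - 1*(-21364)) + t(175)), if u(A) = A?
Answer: 860303440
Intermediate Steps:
t(z) = z + z² (t(z) = z² + z = z + z²)
(18658 + u(28))*((-6124 - 1*(-21364)) + t(175)) = (18658 + 28)*((-6124 - 1*(-21364)) + 175*(1 + 175)) = 18686*((-6124 + 21364) + 175*176) = 18686*(15240 + 30800) = 18686*46040 = 860303440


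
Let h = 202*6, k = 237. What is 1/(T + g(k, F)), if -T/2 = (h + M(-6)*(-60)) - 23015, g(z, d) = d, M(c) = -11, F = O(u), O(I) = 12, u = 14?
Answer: 1/42298 ≈ 2.3642e-5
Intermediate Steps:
F = 12
h = 1212
T = 42286 (T = -2*((1212 - 11*(-60)) - 23015) = -2*((1212 + 660) - 23015) = -2*(1872 - 23015) = -2*(-21143) = 42286)
1/(T + g(k, F)) = 1/(42286 + 12) = 1/42298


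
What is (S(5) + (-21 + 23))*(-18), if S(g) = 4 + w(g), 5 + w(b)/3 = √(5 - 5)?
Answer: 162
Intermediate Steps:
w(b) = -15 (w(b) = -15 + 3*√(5 - 5) = -15 + 3*√0 = -15 + 3*0 = -15 + 0 = -15)
S(g) = -11 (S(g) = 4 - 15 = -11)
(S(5) + (-21 + 23))*(-18) = (-11 + (-21 + 23))*(-18) = (-11 + 2)*(-18) = -9*(-18) = 162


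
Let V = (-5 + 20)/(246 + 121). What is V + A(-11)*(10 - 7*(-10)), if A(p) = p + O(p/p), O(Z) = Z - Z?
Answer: -322945/367 ≈ -879.96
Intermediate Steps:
O(Z) = 0
V = 15/367 ≈ 0.040872
A(p) = p (A(p) = p + 0 = p)
V + A(-11)*(10 - 7*(-10)) = 15/367 - 11*(10 - 7*(-10)) = 15/367 - 11*(10 + 70) = 15/367 - 11*80 = 15/367 - 880 = -322945/367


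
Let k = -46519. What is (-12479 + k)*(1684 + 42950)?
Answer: -2633316732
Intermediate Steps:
(-12479 + k)*(1684 + 42950) = (-12479 - 46519)*(1684 + 42950) = -58998*44634 = -2633316732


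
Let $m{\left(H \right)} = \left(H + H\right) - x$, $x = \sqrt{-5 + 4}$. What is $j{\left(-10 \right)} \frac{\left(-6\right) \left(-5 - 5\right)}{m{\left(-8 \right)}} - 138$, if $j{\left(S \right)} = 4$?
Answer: $- \frac{39306}{257} + \frac{240 i}{257} \approx -152.94 + 0.93385 i$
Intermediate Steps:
$x = i$ ($x = \sqrt{-1} = i \approx 1.0 i$)
$m{\left(H \right)} = - i + 2 H$ ($m{\left(H \right)} = \left(H + H\right) - i = 2 H - i = - i + 2 H$)
$j{\left(-10 \right)} \frac{\left(-6\right) \left(-5 - 5\right)}{m{\left(-8 \right)}} - 138 = 4 \frac{\left(-6\right) \left(-5 - 5\right)}{- i + 2 \left(-8\right)} - 138 = 4 \frac{\left(-6\right) \left(-10\right)}{- i - 16} - 138 = 4 \frac{60}{-16 - i} - 138 = 4 \cdot 60 \frac{-16 + i}{257} - 138 = 4 \frac{60 \left(-16 + i\right)}{257} - 138 = \frac{240 \left(-16 + i\right)}{257} - 138 = -138 + \frac{240 \left(-16 + i\right)}{257}$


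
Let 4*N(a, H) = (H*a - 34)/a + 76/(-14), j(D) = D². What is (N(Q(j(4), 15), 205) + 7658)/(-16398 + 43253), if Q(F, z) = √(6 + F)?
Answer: 215821/751940 - 17*√22/1181620 ≈ 0.28695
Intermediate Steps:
N(a, H) = -19/14 + (-34 + H*a)/(4*a) (N(a, H) = ((H*a - 34)/a + 76/(-14))/4 = ((-34 + H*a)/a + 76*(-1/14))/4 = ((-34 + H*a)/a - 38/7)/4 = (-38/7 + (-34 + H*a)/a)/4 = -19/14 + (-34 + H*a)/(4*a))
(N(Q(j(4), 15), 205) + 7658)/(-16398 + 43253) = ((-238 + √(6 + 4²)*(-38 + 7*205))/(28*(√(6 + 4²))) + 7658)/(-16398 + 43253) = ((-238 + √(6 + 16)*(-38 + 1435))/(28*(√(6 + 16))) + 7658)/26855 = ((-238 + √22*1397)/(28*(√22)) + 7658)*(1/26855) = ((√22/22)*(-238 + 1397*√22)/28 + 7658)*(1/26855) = (√22*(-238 + 1397*√22)/616 + 7658)*(1/26855) = (7658 + √22*(-238 + 1397*√22)/616)*(1/26855) = 7658/26855 + √22*(-238 + 1397*√22)/16542680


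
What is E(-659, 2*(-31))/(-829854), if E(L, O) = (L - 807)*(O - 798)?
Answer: -630380/414927 ≈ -1.5193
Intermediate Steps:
E(L, O) = (-807 + L)*(-798 + O)
E(-659, 2*(-31))/(-829854) = (643986 - 1614*(-31) - 798*(-659) - 1318*(-31))/(-829854) = (643986 - 807*(-62) + 525882 - 659*(-62))*(-1/829854) = (643986 + 50034 + 525882 + 40858)*(-1/829854) = 1260760*(-1/829854) = -630380/414927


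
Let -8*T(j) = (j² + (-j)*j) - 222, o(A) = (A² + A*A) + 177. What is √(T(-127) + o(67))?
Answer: √36731/2 ≈ 95.827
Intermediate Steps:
o(A) = 177 + 2*A² (o(A) = (A² + A²) + 177 = 2*A² + 177 = 177 + 2*A²)
T(j) = 111/4 (T(j) = -((j² + (-j)*j) - 222)/8 = -((j² - j²) - 222)/8 = -(0 - 222)/8 = -⅛*(-222) = 111/4)
√(T(-127) + o(67)) = √(111/4 + (177 + 2*67²)) = √(111/4 + (177 + 2*4489)) = √(111/4 + (177 + 8978)) = √(111/4 + 9155) = √(36731/4) = √36731/2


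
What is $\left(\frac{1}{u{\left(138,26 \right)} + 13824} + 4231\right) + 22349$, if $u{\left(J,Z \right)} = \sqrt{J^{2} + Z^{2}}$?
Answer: $\frac{634874119788}{23885407} - \frac{\sqrt{4930}}{95541628} \approx 26580.0$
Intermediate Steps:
$\left(\frac{1}{u{\left(138,26 \right)} + 13824} + 4231\right) + 22349 = \left(\frac{1}{\sqrt{138^{2} + 26^{2}} + 13824} + 4231\right) + 22349 = \left(\frac{1}{\sqrt{19044 + 676} + 13824} + 4231\right) + 22349 = \left(\frac{1}{\sqrt{19720} + 13824} + 4231\right) + 22349 = \left(\frac{1}{2 \sqrt{4930} + 13824} + 4231\right) + 22349 = \left(\frac{1}{13824 + 2 \sqrt{4930}} + 4231\right) + 22349 = \left(4231 + \frac{1}{13824 + 2 \sqrt{4930}}\right) + 22349 = 26580 + \frac{1}{13824 + 2 \sqrt{4930}}$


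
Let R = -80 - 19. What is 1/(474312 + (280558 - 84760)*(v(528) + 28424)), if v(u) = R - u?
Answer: 1/5443071318 ≈ 1.8372e-10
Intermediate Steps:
R = -99
v(u) = -99 - u
1/(474312 + (280558 - 84760)*(v(528) + 28424)) = 1/(474312 + (280558 - 84760)*((-99 - 1*528) + 28424)) = 1/(474312 + 195798*((-99 - 528) + 28424)) = 1/(474312 + 195798*(-627 + 28424)) = 1/(474312 + 195798*27797) = 1/(474312 + 5442597006) = 1/5443071318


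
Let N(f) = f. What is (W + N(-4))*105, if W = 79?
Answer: 7875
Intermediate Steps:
(W + N(-4))*105 = (79 - 4)*105 = 75*105 = 7875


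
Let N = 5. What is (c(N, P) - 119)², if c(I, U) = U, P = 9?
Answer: 12100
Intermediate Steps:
(c(N, P) - 119)² = (9 - 119)² = (-110)² = 12100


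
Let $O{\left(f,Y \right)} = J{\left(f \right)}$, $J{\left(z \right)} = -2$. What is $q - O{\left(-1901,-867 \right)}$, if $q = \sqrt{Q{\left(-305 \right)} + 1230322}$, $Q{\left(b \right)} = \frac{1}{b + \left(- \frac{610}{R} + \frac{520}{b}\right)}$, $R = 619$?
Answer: $2 + \frac{\sqrt{166068624589634374163}}{11618081} \approx 1111.2$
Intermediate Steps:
$Q{\left(b \right)} = \frac{1}{- \frac{610}{619} + b + \frac{520}{b}}$ ($Q{\left(b \right)} = \frac{1}{b + \left(- \frac{610}{619} + \frac{520}{b}\right)} = \frac{1}{b + \left(\left(-610\right) \frac{1}{619} + \frac{520}{b}\right)} = \frac{1}{b - \left(\frac{610}{619} - \frac{520}{b}\right)} = \frac{1}{- \frac{610}{619} + b + \frac{520}{b}}$)
$O{\left(f,Y \right)} = -2$
$q = \frac{\sqrt{166068624589634374163}}{11618081}$ ($q = \sqrt{619 \left(-305\right) \frac{1}{321880 - -186050 + 619 \left(-305\right)^{2}} + 1230322} = \sqrt{619 \left(-305\right) \frac{1}{321880 + 186050 + 619 \cdot 93025} + 1230322} = \sqrt{619 \left(-305\right) \frac{1}{321880 + 186050 + 57582475} + 1230322} = \sqrt{619 \left(-305\right) \frac{1}{58090405} + 1230322} = \sqrt{- \frac{37759}{11618081} + 1230322} = \sqrt{\frac{14293980614323}{11618081}} = \frac{\sqrt{166068624589634374163}}{11618081} \approx 1109.2$)
$q - O{\left(-1901,-867 \right)} = \frac{\sqrt{166068624589634374163}}{11618081} - -2 = \frac{\sqrt{166068624589634374163}}{11618081} + 2 = 2 + \frac{\sqrt{166068624589634374163}}{11618081}$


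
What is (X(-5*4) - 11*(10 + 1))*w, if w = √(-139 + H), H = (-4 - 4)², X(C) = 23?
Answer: -490*I*√3 ≈ -848.71*I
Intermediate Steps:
H = 64 (H = (-8)² = 64)
w = 5*I*√3 (w = √(-139 + 64) = √(-75) = 5*I*√3 ≈ 8.6602*I)
(X(-5*4) - 11*(10 + 1))*w = (23 - 11*(10 + 1))*(5*I*√3) = (23 - 11*11)*(5*I*√3) = (23 - 121)*(5*I*√3) = -490*I*√3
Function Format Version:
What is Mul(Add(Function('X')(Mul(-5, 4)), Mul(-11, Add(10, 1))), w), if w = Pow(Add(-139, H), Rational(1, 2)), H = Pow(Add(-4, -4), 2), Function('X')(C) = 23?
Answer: Mul(-490, I, Pow(3, Rational(1, 2))) ≈ Mul(-848.71, I)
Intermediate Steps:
H = 64 (H = Pow(-8, 2) = 64)
w = Mul(5, I, Pow(3, Rational(1, 2))) (w = Pow(Add(-139, 64), Rational(1, 2)) = Pow(-75, Rational(1, 2)) = Mul(5, I, Pow(3, Rational(1, 2))) ≈ Mul(8.6602, I))
Mul(Add(Function('X')(Mul(-5, 4)), Mul(-11, Add(10, 1))), w) = Mul(Add(23, Mul(-11, Add(10, 1))), Mul(5, I, Pow(3, Rational(1, 2)))) = Mul(Add(23, Mul(-11, 11)), Mul(5, I, Pow(3, Rational(1, 2)))) = Mul(Add(23, -121), Mul(5, I, Pow(3, Rational(1, 2)))) = Mul(-98, Mul(5, I, Pow(3, Rational(1, 2)))) = Mul(-490, I, Pow(3, Rational(1, 2)))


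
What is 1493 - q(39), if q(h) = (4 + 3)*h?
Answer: 1220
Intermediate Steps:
q(h) = 7*h
1493 - q(39) = 1493 - 7*39 = 1493 - 1*273 = 1493 - 273 = 1220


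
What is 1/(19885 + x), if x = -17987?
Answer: 1/1898 ≈ 0.00052687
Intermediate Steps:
1/(19885 + x) = 1/(19885 - 17987) = 1/1898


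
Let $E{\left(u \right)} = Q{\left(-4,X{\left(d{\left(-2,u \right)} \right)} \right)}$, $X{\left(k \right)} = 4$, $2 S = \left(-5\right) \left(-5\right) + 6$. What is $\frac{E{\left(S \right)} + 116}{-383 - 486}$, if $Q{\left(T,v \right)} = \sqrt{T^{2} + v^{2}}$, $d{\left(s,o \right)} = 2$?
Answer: $- \frac{116}{869} - \frac{4 \sqrt{2}}{869} \approx -0.14$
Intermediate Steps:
$S = \frac{31}{2}$ ($S = \frac{\left(-5\right) \left(-5\right) + 6}{2} = \frac{25 + 6}{2} = \frac{1}{2} \cdot 31 = \frac{31}{2} \approx 15.5$)
$E{\left(u \right)} = 4 \sqrt{2}$ ($E{\left(u \right)} = \sqrt{\left(-4\right)^{2} + 4^{2}} = \sqrt{16 + 16} = \sqrt{32} = 4 \sqrt{2}$)
$\frac{E{\left(S \right)} + 116}{-383 - 486} = \frac{4 \sqrt{2} + 116}{-383 - 486} = \frac{116 + 4 \sqrt{2}}{-869} = \left(116 + 4 \sqrt{2}\right) \left(- \frac{1}{869}\right) = - \frac{116}{869} - \frac{4 \sqrt{2}}{869}$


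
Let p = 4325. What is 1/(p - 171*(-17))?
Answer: 1/7232 ≈ 0.00013827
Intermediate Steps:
1/(p - 171*(-17)) = 1/(4325 - 171*(-17)) = 1/(4325 + 2907) = 1/7232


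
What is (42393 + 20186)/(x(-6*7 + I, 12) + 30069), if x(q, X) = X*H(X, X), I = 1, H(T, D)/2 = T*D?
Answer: 62579/33525 ≈ 1.8666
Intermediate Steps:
H(T, D) = 2*D*T (H(T, D) = 2*(T*D) = 2*(D*T) = 2*D*T)
x(q, X) = 2*X³ (x(q, X) = X*(2*X*X) = X*(2*X²) = 2*X³)
(42393 + 20186)/(x(-6*7 + I, 12) + 30069) = (42393 + 20186)/(2*12³ + 30069) = 62579/(2*1728 + 30069) = 62579/(3456 + 30069) = 62579/33525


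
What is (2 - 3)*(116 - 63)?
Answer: -53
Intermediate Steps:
(2 - 3)*(116 - 63) = -1*53 = -53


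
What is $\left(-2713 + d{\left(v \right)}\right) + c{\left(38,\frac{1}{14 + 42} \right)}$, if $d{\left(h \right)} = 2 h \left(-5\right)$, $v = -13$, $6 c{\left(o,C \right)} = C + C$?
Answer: $- \frac{433943}{168} \approx -2583.0$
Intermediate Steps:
$c{\left(o,C \right)} = \frac{C}{3}$ ($c{\left(o,C \right)} = \frac{C + C}{6} = \frac{2 C}{6} = \frac{C}{3}$)
$d{\left(h \right)} = - 10 h$
$\left(-2713 + d{\left(v \right)}\right) + c{\left(38,\frac{1}{14 + 42} \right)} = \left(-2713 - -130\right) + \frac{1}{3 \left(14 + 42\right)} = \left(-2713 + 130\right) + \frac{1}{3 \cdot 56} = -2583 + \frac{1}{3} \cdot \frac{1}{56} = -2583 + \frac{1}{168} = - \frac{433943}{168}$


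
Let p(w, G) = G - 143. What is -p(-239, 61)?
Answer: 82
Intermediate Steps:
p(w, G) = -143 + G
-p(-239, 61) = -(-143 + 61) = -1*(-82) = 82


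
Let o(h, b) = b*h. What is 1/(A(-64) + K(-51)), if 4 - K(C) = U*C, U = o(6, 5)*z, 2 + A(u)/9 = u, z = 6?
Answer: 1/8590 ≈ 0.00011641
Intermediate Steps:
A(u) = -18 + 9*u
U = 180 (U = (5*6)*6 = 30*6 = 180)
K(C) = 4 - 180*C
1/(A(-64) + K(-51)) = 1/((-18 + 9*(-64)) + (4 - 180*(-51))) = 1/((-18 - 576) + (4 + 9180)) = 1/(-594 + 9184) = 1/8590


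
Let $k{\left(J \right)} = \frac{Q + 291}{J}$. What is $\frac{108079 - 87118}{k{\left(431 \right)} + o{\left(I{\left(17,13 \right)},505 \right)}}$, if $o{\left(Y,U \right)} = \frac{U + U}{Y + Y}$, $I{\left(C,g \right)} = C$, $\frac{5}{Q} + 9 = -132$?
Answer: $\frac{21654955827}{31386797} \approx 689.94$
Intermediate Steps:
$Q = - \frac{5}{141}$ ($Q = \frac{5}{-9 - 132} = \frac{5}{-141} = 5 \left(- \frac{1}{141}\right) = - \frac{5}{141} \approx -0.035461$)
$o{\left(Y,U \right)} = \frac{U}{Y}$ ($o{\left(Y,U \right)} = \frac{2 U}{2 Y} = 2 U \frac{1}{2 Y} = \frac{U}{Y}$)
$k{\left(J \right)} = \frac{41026}{141 J}$ ($k{\left(J \right)} = \frac{- \frac{5}{141} + 291}{J} = \frac{41026}{141 J}$)
$\frac{108079 - 87118}{k{\left(431 \right)} + o{\left(I{\left(17,13 \right)},505 \right)}} = \frac{108079 - 87118}{\frac{41026}{141 \cdot 431} + \frac{505}{17}} = \frac{20961}{\frac{41026}{141} \cdot \frac{1}{431} + 505 \cdot \frac{1}{17}} = \frac{20961}{\frac{41026}{60771} + \frac{505}{17}} = \frac{20961}{\frac{31386797}{1033107}} = 20961 \cdot \frac{1033107}{31386797} = \frac{21654955827}{31386797}$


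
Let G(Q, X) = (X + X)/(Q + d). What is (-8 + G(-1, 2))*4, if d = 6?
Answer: -144/5 ≈ -28.800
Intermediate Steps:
G(Q, X) = 2*X/(6 + Q) (G(Q, X) = (X + X)/(Q + 6) = (2*X)/(6 + Q) = 2*X/(6 + Q))
(-8 + G(-1, 2))*4 = (-8 + 2*2/(6 - 1))*4 = (-8 + 2*2/5)*4 = (-8 + 2*2*(⅕))*4 = (-8 + ⅘)*4 = -36/5*4 = -144/5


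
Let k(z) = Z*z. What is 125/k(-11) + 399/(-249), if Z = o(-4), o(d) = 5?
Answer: -3538/913 ≈ -3.8751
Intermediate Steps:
Z = 5
k(z) = 5*z
125/k(-11) + 399/(-249) = 125/((5*(-11))) + 399/(-249) = 125/(-55) + 399*(-1/249) = 125*(-1/55) - 133/83 = -25/11 - 133/83 = -3538/913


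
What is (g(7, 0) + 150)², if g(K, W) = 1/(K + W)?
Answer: 1104601/49 ≈ 22543.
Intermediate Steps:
(g(7, 0) + 150)² = (1/(7 + 0) + 150)² = (1/7 + 150)² = (⅐ + 150)² = (1051/7)² = 1104601/49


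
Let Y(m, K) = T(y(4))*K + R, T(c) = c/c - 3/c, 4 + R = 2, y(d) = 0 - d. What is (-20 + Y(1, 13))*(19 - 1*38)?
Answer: -57/4 ≈ -14.250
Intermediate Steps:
y(d) = -d
R = -2 (R = -4 + 2 = -2)
T(c) = 1 - 3/c
Y(m, K) = -2 + 7*K/4 (Y(m, K) = ((-3 - 1*4)/((-1*4)))*K - 2 = ((-3 - 4)/(-4))*K - 2 = (-¼*(-7))*K - 2 = 7*K/4 - 2 = -2 + 7*K/4)
(-20 + Y(1, 13))*(19 - 1*38) = (-20 + (-2 + (7/4)*13))*(19 - 1*38) = (-20 + (-2 + 91/4))*(19 - 38) = (-20 + 83/4)*(-19) = (¾)*(-19) = -57/4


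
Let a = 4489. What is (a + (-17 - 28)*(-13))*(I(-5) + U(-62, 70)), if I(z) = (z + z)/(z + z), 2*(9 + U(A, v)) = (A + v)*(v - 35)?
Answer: 669768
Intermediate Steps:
U(A, v) = -9 + (-35 + v)*(A + v)/2 (U(A, v) = -9 + ((A + v)*(v - 35))/2 = -9 + ((A + v)*(-35 + v))/2 = -9 + ((-35 + v)*(A + v))/2 = -9 + (-35 + v)*(A + v)/2)
I(z) = 1 (I(z) = (2*z)/((2*z)) = (2*z)*(1/(2*z)) = 1)
(a + (-17 - 28)*(-13))*(I(-5) + U(-62, 70)) = (4489 + (-17 - 28)*(-13))*(1 + (-9 + (½)*70² - 35/2*(-62) - 35/2*70 + (½)*(-62)*70)) = (4489 - 45*(-13))*(1 + (-9 + (½)*4900 + 1085 - 1225 - 2170)) = (4489 + 585)*(1 + (-9 + 2450 + 1085 - 1225 - 2170)) = 5074*(1 + 131) = 5074*132 = 669768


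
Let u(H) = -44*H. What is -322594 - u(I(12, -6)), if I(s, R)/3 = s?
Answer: -321010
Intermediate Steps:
I(s, R) = 3*s
-322594 - u(I(12, -6)) = -322594 - (-44)*3*12 = -322594 - (-44)*36 = -322594 - 1*(-1584) = -322594 + 1584 = -321010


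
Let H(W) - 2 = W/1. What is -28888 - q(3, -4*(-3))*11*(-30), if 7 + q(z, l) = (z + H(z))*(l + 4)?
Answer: 11042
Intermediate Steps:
H(W) = 2 + W (H(W) = 2 + W/1 = 2 + W*1 = 2 + W)
q(z, l) = -7 + (2 + 2*z)*(4 + l) (q(z, l) = -7 + (z + (2 + z))*(l + 4) = -7 + (2 + 2*z)*(4 + l))
-28888 - q(3, -4*(-3))*11*(-30) = -28888 - (1 + 8*3 - 4*(-3)*3 + (-4*(-3))*(2 + 3))*11*(-30) = -28888 - (1 + 24 + 12*3 + 12*5)*11*(-30) = -28888 - (1 + 24 + 36 + 60)*11*(-30) = -28888 - 121*11*(-30) = -28888 - 1331*(-30) = -28888 - 1*(-39930) = -28888 + 39930 = 11042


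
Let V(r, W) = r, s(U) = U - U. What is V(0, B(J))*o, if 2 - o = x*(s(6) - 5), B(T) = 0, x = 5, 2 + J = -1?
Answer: 0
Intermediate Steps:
J = -3 (J = -2 - 1 = -3)
s(U) = 0
o = 27 (o = 2 - 5*(0 - 5) = 2 - 5*(-5) = 2 - 1*(-25) = 2 + 25 = 27)
V(0, B(J))*o = 0*27 = 0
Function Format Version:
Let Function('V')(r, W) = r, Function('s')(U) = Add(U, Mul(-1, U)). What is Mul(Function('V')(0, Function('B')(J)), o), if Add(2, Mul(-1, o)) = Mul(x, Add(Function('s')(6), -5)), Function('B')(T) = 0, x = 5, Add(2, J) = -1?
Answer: 0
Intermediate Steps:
J = -3 (J = Add(-2, -1) = -3)
Function('s')(U) = 0
o = 27 (o = Add(2, Mul(-1, Mul(5, Add(0, -5)))) = Add(2, Mul(-1, Mul(5, -5))) = Add(2, Mul(-1, -25)) = Add(2, 25) = 27)
Mul(Function('V')(0, Function('B')(J)), o) = Mul(0, 27) = 0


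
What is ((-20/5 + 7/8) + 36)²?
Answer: 69169/64 ≈ 1080.8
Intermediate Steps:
((-20/5 + 7/8) + 36)² = ((-20*⅕ + 7*(⅛)) + 36)² = ((-4 + 7/8) + 36)² = (-25/8 + 36)² = (263/8)² = 69169/64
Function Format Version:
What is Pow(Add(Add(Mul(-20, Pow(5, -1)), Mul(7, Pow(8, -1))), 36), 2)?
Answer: Rational(69169, 64) ≈ 1080.8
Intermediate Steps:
Pow(Add(Add(Mul(-20, Pow(5, -1)), Mul(7, Pow(8, -1))), 36), 2) = Pow(Add(Add(Mul(-20, Rational(1, 5)), Mul(7, Rational(1, 8))), 36), 2) = Pow(Add(Add(-4, Rational(7, 8)), 36), 2) = Pow(Add(Rational(-25, 8), 36), 2) = Pow(Rational(263, 8), 2) = Rational(69169, 64)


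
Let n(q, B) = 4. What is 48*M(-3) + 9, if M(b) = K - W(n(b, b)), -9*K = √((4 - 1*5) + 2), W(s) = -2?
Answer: 299/3 ≈ 99.667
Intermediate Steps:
K = -⅑ (K = -√((4 - 1*5) + 2)/9 = -√((4 - 5) + 2)/9 = -√(-1 + 2)/9 = -√1/9 = -⅑*1 = -⅑ ≈ -0.11111)
M(b) = 17/9 (M(b) = -⅑ - 1*(-2) = -⅑ + 2 = 17/9)
48*M(-3) + 9 = 48*(17/9) + 9 = 272/3 + 9 = 299/3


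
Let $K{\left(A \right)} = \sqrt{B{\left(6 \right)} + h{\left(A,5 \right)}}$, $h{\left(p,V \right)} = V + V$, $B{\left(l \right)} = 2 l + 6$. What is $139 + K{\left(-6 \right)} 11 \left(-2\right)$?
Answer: $139 - 44 \sqrt{7} \approx 22.587$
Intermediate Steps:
$B{\left(l \right)} = 6 + 2 l$
$h{\left(p,V \right)} = 2 V$
$K{\left(A \right)} = 2 \sqrt{7}$ ($K{\left(A \right)} = \sqrt{\left(6 + 2 \cdot 6\right) + 2 \cdot 5} = \sqrt{\left(6 + 12\right) + 10} = \sqrt{18 + 10} = \sqrt{28} = 2 \sqrt{7}$)
$139 + K{\left(-6 \right)} 11 \left(-2\right) = 139 + 2 \sqrt{7} \cdot 11 \left(-2\right) = 139 + 2 \sqrt{7} \left(-22\right) = 139 - 44 \sqrt{7}$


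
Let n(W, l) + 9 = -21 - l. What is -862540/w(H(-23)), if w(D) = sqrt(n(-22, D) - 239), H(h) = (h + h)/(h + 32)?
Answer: 517524*I*sqrt(95)/95 ≈ 53097.0*I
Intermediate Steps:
H(h) = 2*h/(32 + h) (H(h) = (2*h)/(32 + h) = 2*h/(32 + h))
n(W, l) = -30 - l (n(W, l) = -9 + (-21 - l) = -30 - l)
w(D) = sqrt(-269 - D) (w(D) = sqrt((-30 - D) - 239) = sqrt(-269 - D))
-862540/w(H(-23)) = -862540/sqrt(-269 - 2*(-23)/(32 - 23)) = -862540/sqrt(-269 - 2*(-23)/9) = -862540/sqrt(-269 - 1*(-46/9)) = -862540/sqrt(-269 + 46/9) = -862540*(-3*I*sqrt(95)/475) = -(-517524)*I*sqrt(95)/95 = 517524*I*sqrt(95)/95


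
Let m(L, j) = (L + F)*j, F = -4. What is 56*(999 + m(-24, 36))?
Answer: -504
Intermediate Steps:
m(L, j) = j*(-4 + L) (m(L, j) = (L - 4)*j = (-4 + L)*j = j*(-4 + L))
56*(999 + m(-24, 36)) = 56*(999 + 36*(-4 - 24)) = 56*(999 + 36*(-28)) = 56*(999 - 1008) = 56*(-9) = -504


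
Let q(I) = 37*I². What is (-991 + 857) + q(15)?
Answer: 8191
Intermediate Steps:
(-991 + 857) + q(15) = (-991 + 857) + 37*15² = -134 + 37*225 = -134 + 8325 = 8191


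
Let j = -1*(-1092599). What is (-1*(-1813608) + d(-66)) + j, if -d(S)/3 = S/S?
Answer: 2906204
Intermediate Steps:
d(S) = -3 (d(S) = -3*S/S = -3*1 = -3)
j = 1092599
(-1*(-1813608) + d(-66)) + j = (-1*(-1813608) - 3) + 1092599 = (1813608 - 3) + 1092599 = 1813605 + 1092599 = 2906204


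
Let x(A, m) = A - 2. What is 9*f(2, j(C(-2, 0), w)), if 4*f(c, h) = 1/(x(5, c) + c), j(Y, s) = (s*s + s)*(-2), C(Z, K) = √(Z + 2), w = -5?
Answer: 9/20 ≈ 0.45000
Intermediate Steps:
C(Z, K) = √(2 + Z)
x(A, m) = -2 + A
j(Y, s) = -2*s - 2*s² (j(Y, s) = (s² + s)*(-2) = (s + s²)*(-2) = -2*s - 2*s²)
f(c, h) = 1/(4*(3 + c)) (f(c, h) = 1/(4*((-2 + 5) + c)) = 1/(4*(3 + c)))
9*f(2, j(C(-2, 0), w)) = 9*(1/(4*(3 + 2))) = 9*((¼)/5) = 9*((¼)*(⅕)) = 9*(1/20) = 9/20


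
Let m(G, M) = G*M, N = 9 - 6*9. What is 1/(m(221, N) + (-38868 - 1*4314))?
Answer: -1/53127 ≈ -1.8823e-5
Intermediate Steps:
N = -45 (N = 9 - 54 = -45)
1/(m(221, N) + (-38868 - 1*4314)) = 1/(221*(-45) + (-38868 - 1*4314)) = 1/(-9945 + (-38868 - 4314)) = 1/(-9945 - 43182) = 1/(-53127) = -1/53127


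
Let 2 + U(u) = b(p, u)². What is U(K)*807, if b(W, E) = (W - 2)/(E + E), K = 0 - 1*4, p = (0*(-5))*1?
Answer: -25017/16 ≈ -1563.6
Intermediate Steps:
p = 0 (p = 0*1 = 0)
K = -4 (K = 0 - 4 = -4)
b(W, E) = (-2 + W)/(2*E) (b(W, E) = (-2 + W)/((2*E)) = (-2 + W)*(1/(2*E)) = (-2 + W)/(2*E))
U(u) = -2 + u⁻² (U(u) = -2 + ((-2 + 0)/(2*u))² = -2 + ((½)*(-2)/u)² = -2 + (-1/u)² = -2 + u⁻²)
U(K)*807 = (-2 + (-4)⁻²)*807 = (-2 + 1/16)*807 = -31/16*807 = -25017/16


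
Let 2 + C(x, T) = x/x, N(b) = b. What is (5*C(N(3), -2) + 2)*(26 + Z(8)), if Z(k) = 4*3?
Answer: -114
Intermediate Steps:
Z(k) = 12
C(x, T) = -1 (C(x, T) = -2 + x/x = -2 + 1 = -1)
(5*C(N(3), -2) + 2)*(26 + Z(8)) = (5*(-1) + 2)*(26 + 12) = (-5 + 2)*38 = -3*38 = -114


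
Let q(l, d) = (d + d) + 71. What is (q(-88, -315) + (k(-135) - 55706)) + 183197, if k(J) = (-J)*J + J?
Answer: 108572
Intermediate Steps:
q(l, d) = 71 + 2*d (q(l, d) = 2*d + 71 = 71 + 2*d)
k(J) = J - J² (k(J) = -J² + J = J - J²)
(q(-88, -315) + (k(-135) - 55706)) + 183197 = ((71 + 2*(-315)) + (-135*(1 - 1*(-135)) - 55706)) + 183197 = ((71 - 630) + (-135*(1 + 135) - 55706)) + 183197 = (-559 + (-135*136 - 55706)) + 183197 = (-559 + (-18360 - 55706)) + 183197 = (-559 - 74066) + 183197 = -74625 + 183197 = 108572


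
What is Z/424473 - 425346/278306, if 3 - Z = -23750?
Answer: -12424092160/8438098767 ≈ -1.4724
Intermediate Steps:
Z = 23753 (Z = 3 - 1*(-23750) = 3 + 23750 = 23753)
Z/424473 - 425346/278306 = 23753/424473 - 425346/278306 = 23753*(1/424473) - 425346*1/278306 = 23753/424473 - 212673/139153 = -12424092160/8438098767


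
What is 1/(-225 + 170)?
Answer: -1/55 ≈ -0.018182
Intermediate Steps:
1/(-225 + 170) = 1/(-55) = -1/55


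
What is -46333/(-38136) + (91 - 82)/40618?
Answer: 134449787/110643432 ≈ 1.2152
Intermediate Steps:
-46333/(-38136) + (91 - 82)/40618 = -46333*(-1/38136) + (91 - 82*1)*(1/40618) = 6619/5448 + (91 - 82)*(1/40618) = 6619/5448 + 9*(1/40618) = 6619/5448 + 9/40618 = 134449787/110643432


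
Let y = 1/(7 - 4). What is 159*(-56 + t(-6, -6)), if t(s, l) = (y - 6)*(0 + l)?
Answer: -3498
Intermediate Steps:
y = ⅓ (y = 1/3 = ⅓ ≈ 0.33333)
t(s, l) = -17*l/3 (t(s, l) = (⅓ - 6)*(0 + l) = -17*l/3)
159*(-56 + t(-6, -6)) = 159*(-56 - 17/3*(-6)) = 159*(-56 + 34) = 159*(-22) = -3498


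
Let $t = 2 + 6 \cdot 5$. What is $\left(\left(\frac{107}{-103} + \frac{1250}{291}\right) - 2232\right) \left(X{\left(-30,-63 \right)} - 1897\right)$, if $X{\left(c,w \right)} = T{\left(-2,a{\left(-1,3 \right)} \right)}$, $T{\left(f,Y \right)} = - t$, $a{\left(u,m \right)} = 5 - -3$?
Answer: $\frac{42953765089}{9991} \approx 4.2992 \cdot 10^{6}$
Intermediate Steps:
$t = 32$ ($t = 2 + 30 = 32$)
$a{\left(u,m \right)} = 8$ ($a{\left(u,m \right)} = 5 + 3 = 8$)
$T{\left(f,Y \right)} = -32$ ($T{\left(f,Y \right)} = \left(-1\right) 32 = -32$)
$X{\left(c,w \right)} = -32$
$\left(\left(\frac{107}{-103} + \frac{1250}{291}\right) - 2232\right) \left(X{\left(-30,-63 \right)} - 1897\right) = \left(\left(\frac{107}{-103} + \frac{1250}{291}\right) - 2232\right) \left(-32 - 1897\right) = \left(\left(107 \left(- \frac{1}{103}\right) + 1250 \cdot \frac{1}{291}\right) - 2232\right) \left(-1929\right) = \left(\left(- \frac{107}{103} + \frac{1250}{291}\right) - 2232\right) \left(-1929\right) = \left(\frac{97613}{29973} - 2232\right) \left(-1929\right) = \left(- \frac{66802123}{29973}\right) \left(-1929\right) = \frac{42953765089}{9991}$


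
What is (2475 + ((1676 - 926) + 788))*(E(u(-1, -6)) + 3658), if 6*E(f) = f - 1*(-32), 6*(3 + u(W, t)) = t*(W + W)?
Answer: 88201727/6 ≈ 1.4700e+7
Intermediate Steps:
u(W, t) = -3 + W*t/3 (u(W, t) = -3 + (t*(W + W))/6 = -3 + (t*(2*W))/6 = -3 + (2*W*t)/6 = -3 + W*t/3)
E(f) = 16/3 + f/6 (E(f) = (f - 1*(-32))/6 = (f + 32)/6 = (32 + f)/6 = 16/3 + f/6)
(2475 + ((1676 - 926) + 788))*(E(u(-1, -6)) + 3658) = (2475 + ((1676 - 926) + 788))*((16/3 + (-3 + (⅓)*(-1)*(-6))/6) + 3658) = (2475 + (750 + 788))*((16/3 + (-3 + 2)/6) + 3658) = (2475 + 1538)*((16/3 + (⅙)*(-1)) + 3658) = 4013*((16/3 - ⅙) + 3658) = 4013*(31/6 + 3658) = 4013*(21979/6) = 88201727/6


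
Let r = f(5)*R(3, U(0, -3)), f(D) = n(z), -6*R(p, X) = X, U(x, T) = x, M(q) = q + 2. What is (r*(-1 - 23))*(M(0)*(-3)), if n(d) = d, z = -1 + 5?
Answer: 0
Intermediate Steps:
M(q) = 2 + q
R(p, X) = -X/6
z = 4
f(D) = 4
r = 0 (r = 4*(-⅙*0) = 4*0 = 0)
(r*(-1 - 23))*(M(0)*(-3)) = (0*(-1 - 23))*((2 + 0)*(-3)) = (0*(-24))*(2*(-3)) = 0*(-6) = 0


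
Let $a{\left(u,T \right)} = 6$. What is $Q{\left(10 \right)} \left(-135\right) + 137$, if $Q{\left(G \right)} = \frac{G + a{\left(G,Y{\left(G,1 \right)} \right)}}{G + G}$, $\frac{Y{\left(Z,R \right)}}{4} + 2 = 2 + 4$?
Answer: $29$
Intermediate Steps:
$Y{\left(Z,R \right)} = 16$ ($Y{\left(Z,R \right)} = -8 + 4 \left(2 + 4\right) = -8 + 4 \cdot 6 = -8 + 24 = 16$)
$Q{\left(G \right)} = \frac{6 + G}{2 G}$ ($Q{\left(G \right)} = \frac{G + 6}{G + G} = \frac{6 + G}{2 G}$)
$Q{\left(10 \right)} \left(-135\right) + 137 = \frac{6 + 10}{2 \cdot 10} \left(-135\right) + 137 = \frac{1}{2} \cdot \frac{1}{10} \cdot 16 \left(-135\right) + 137 = \frac{4}{5} \left(-135\right) + 137 = -108 + 137 = 29$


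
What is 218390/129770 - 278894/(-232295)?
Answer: 1241756849/430641745 ≈ 2.8835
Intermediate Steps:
218390/129770 - 278894/(-232295) = 218390*(1/129770) - 278894*(-1/232295) = 21839/12977 + 39842/33185 = 1241756849/430641745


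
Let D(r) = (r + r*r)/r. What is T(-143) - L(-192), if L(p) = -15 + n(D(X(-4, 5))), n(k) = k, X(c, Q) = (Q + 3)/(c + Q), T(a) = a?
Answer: -137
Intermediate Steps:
X(c, Q) = (3 + Q)/(Q + c)
D(r) = (r + r²)/r
L(p) = -6 (L(p) = -15 + (1 + (3 + 5)/(5 - 4)) = -15 + (1 + 8/1) = -15 + (1 + 1*8) = -15 + (1 + 8) = -15 + 9 = -6)
T(-143) - L(-192) = -143 - 1*(-6) = -143 + 6 = -137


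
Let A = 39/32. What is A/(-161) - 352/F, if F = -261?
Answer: 1803325/1344672 ≈ 1.3411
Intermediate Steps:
A = 39/32 (A = 39*(1/32) = 39/32 ≈ 1.2188)
A/(-161) - 352/F = (39/32)/(-161) - 352/(-261) = (39/32)*(-1/161) - 352*(-1/261) = -39/5152 + 352/261 = 1803325/1344672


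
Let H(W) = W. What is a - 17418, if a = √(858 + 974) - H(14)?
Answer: -17432 + 2*√458 ≈ -17389.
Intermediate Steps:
a = -14 + 2*√458 (a = √(858 + 974) - 1*14 = √1832 - 14 = 2*√458 - 14 = -14 + 2*√458 ≈ 28.802)
a - 17418 = (-14 + 2*√458) - 17418 = -17432 + 2*√458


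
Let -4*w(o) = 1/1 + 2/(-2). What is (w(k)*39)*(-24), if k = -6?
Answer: 0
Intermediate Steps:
w(o) = 0 (w(o) = -(1/1 + 2/(-2))/4 = -(1*1 + 2*(-½))/4 = -(1 - 1)/4 = -¼*0 = 0)
(w(k)*39)*(-24) = (0*39)*(-24) = 0*(-24) = 0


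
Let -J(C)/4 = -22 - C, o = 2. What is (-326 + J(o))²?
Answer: 52900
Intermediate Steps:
J(C) = 88 + 4*C (J(C) = -4*(-22 - C) = 88 + 4*C)
(-326 + J(o))² = (-326 + (88 + 4*2))² = (-326 + (88 + 8))² = (-326 + 96)² = (-230)² = 52900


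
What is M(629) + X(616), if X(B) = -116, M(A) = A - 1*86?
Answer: 427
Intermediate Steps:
M(A) = -86 + A (M(A) = A - 86 = -86 + A)
M(629) + X(616) = (-86 + 629) - 116 = 543 - 116 = 427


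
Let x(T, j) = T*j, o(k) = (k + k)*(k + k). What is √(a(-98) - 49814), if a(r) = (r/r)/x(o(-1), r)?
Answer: I*√39054178/28 ≈ 223.19*I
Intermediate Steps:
o(k) = 4*k² (o(k) = (2*k)*(2*k) = 4*k²)
a(r) = 1/(4*r) (a(r) = (r/r)/(((4*(-1)²)*r)) = 1/((4*1)*r) = 1/(4*r))
√(a(-98) - 49814) = √((¼)/(-98) - 49814) = √((¼)*(-1/98) - 49814) = √(-1/392 - 49814) = √(-19527089/392) = I*√39054178/28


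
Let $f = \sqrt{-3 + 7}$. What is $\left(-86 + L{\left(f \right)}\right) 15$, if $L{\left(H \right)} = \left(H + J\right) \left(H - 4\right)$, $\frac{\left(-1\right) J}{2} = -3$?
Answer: $-1530$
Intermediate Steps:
$J = 6$ ($J = \left(-2\right) \left(-3\right) = 6$)
$f = 2$ ($f = \sqrt{4} = 2$)
$L{\left(H \right)} = \left(-4 + H\right) \left(6 + H\right)$ ($L{\left(H \right)} = \left(H + 6\right) \left(H - 4\right) = \left(6 + H\right) \left(-4 + H\right) = \left(-4 + H\right) \left(6 + H\right)$)
$\left(-86 + L{\left(f \right)}\right) 15 = \left(-86 + \left(-24 + 2^{2} + 2 \cdot 2\right)\right) 15 = \left(-86 + \left(-24 + 4 + 4\right)\right) 15 = \left(-86 - 16\right) 15 = \left(-102\right) 15 = -1530$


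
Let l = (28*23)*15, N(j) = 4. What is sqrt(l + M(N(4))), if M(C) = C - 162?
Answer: sqrt(9502) ≈ 97.478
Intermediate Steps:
l = 9660 (l = 644*15 = 9660)
M(C) = -162 + C
sqrt(l + M(N(4))) = sqrt(9660 + (-162 + 4)) = sqrt(9660 - 158) = sqrt(9502)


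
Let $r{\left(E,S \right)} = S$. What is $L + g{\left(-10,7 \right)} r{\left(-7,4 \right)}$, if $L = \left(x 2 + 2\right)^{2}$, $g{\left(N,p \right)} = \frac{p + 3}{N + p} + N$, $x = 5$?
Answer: $\frac{272}{3} \approx 90.667$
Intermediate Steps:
$g{\left(N,p \right)} = N + \frac{3 + p}{N + p}$ ($g{\left(N,p \right)} = \frac{3 + p}{N + p} + N = N + \frac{3 + p}{N + p}$)
$L = 144$ ($L = \left(5 \cdot 2 + 2\right)^{2} = \left(10 + 2\right)^{2} = 12^{2} = 144$)
$L + g{\left(-10,7 \right)} r{\left(-7,4 \right)} = 144 + \frac{3 + 7 + \left(-10\right)^{2} - 70}{-10 + 7} \cdot 4 = 144 + \frac{3 + 7 + 100 - 70}{-3} \cdot 4 = 144 + \left(- \frac{1}{3}\right) 40 \cdot 4 = 144 - \frac{160}{3} = \frac{272}{3}$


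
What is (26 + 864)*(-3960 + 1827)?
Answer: -1898370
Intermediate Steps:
(26 + 864)*(-3960 + 1827) = 890*(-2133) = -1898370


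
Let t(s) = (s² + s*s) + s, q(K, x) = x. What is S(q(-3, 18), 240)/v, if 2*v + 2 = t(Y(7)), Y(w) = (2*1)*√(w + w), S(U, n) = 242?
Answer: 13310/3011 - 242*√14/3011 ≈ 4.1197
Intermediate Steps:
Y(w) = 2*√2*√w (Y(w) = 2*√(2*w) = 2*(√2*√w) = 2*√2*√w)
t(s) = s + 2*s² (t(s) = (s² + s²) + s = 2*s² + s = s + 2*s²)
v = -1 + √14*(1 + 4*√14) (v = -1 + ((2*√2*√7)*(1 + 2*(2*√2*√7)))/2 = -1 + ((2*√14)*(1 + 2*(2*√14)))/2 = -1 + ((2*√14)*(1 + 4*√14))/2 = -1 + (2*√14*(1 + 4*√14))/2 = -1 + √14*(1 + 4*√14) ≈ 58.742)
S(q(-3, 18), 240)/v = 242/(55 + √14)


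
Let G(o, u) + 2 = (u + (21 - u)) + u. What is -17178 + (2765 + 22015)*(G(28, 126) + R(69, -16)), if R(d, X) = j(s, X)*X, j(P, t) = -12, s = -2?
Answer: 8333682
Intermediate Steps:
G(o, u) = 19 + u (G(o, u) = -2 + ((u + (21 - u)) + u) = -2 + (21 + u) = 19 + u)
R(d, X) = -12*X
-17178 + (2765 + 22015)*(G(28, 126) + R(69, -16)) = -17178 + (2765 + 22015)*((19 + 126) - 12*(-16)) = -17178 + 24780*(145 + 192) = -17178 + 24780*337 = -17178 + 8350860 = 8333682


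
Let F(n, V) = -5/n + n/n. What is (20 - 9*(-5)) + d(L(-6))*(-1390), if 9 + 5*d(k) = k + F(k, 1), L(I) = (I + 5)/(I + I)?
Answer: 113675/6 ≈ 18946.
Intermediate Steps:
F(n, V) = 1 - 5/n (F(n, V) = -5/n + 1 = 1 - 5/n)
L(I) = (5 + I)/(2*I) (L(I) = (5 + I)/((2*I)) = (5 + I)*(1/(2*I)) = (5 + I)/(2*I))
d(k) = -9/5 + k/5 + (-5 + k)/(5*k) (d(k) = -9/5 + (k + (-5 + k)/k)/5 = -9/5 + (k/5 + (-5 + k)/(5*k)) = -9/5 + k/5 + (-5 + k)/(5*k))
(20 - 9*(-5)) + d(L(-6))*(-1390) = (20 - 9*(-5)) + (-8/5 - 1/((1/2)*(5 - 6)/(-6)) + ((1/2)*(5 - 6)/(-6))/5)*(-1390) = (20 + 45) + (-8/5 - 1/((1/2)*(-1/6)*(-1)) + ((1/2)*(-1/6)*(-1))/5)*(-1390) = 65 + (-8/5 - 1/1/12 + (1/5)*(1/12))*(-1390) = 65 + (-8/5 - 1*12 + 1/60)*(-1390) = 65 + (-8/5 - 12 + 1/60)*(-1390) = 65 - 163/12*(-1390) = 65 + 113285/6 = 113675/6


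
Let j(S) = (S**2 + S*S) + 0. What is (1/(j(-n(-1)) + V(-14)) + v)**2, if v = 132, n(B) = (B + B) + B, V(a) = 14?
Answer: 17850625/1024 ≈ 17432.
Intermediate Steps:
n(B) = 3*B (n(B) = 2*B + B = 3*B)
j(S) = 2*S**2 (j(S) = (S**2 + S**2) + 0 = 2*S**2 + 0 = 2*S**2)
(1/(j(-n(-1)) + V(-14)) + v)**2 = (1/(2*(-3*(-1))**2 + 14) + 132)**2 = (1/(2*(-1*(-3))**2 + 14) + 132)**2 = (1/(2*3**2 + 14) + 132)**2 = (1/(2*9 + 14) + 132)**2 = (1/(18 + 14) + 132)**2 = (1/32 + 132)**2 = (4225/32)**2 = 17850625/1024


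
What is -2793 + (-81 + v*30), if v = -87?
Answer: -5484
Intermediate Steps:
-2793 + (-81 + v*30) = -2793 + (-81 - 87*30) = -2793 + (-81 - 2610) = -2793 - 2691 = -5484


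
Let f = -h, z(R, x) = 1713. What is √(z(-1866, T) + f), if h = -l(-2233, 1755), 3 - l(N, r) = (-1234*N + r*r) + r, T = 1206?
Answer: I*√5835586 ≈ 2415.7*I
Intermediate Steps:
l(N, r) = 3 - r - r² + 1234*N (l(N, r) = 3 - ((-1234*N + r*r) + r) = 3 - ((-1234*N + r²) + r) = 3 - ((r² - 1234*N) + r) = 3 - (r + r² - 1234*N) = 3 + (-r - r² + 1234*N) = 3 - r - r² + 1234*N)
h = 5837299 (h = -(3 - 1*1755 - 1*1755² + 1234*(-2233)) = -(3 - 1755 - 1*3080025 - 2755522) = -(3 - 1755 - 3080025 - 2755522) = -1*(-5837299) = 5837299)
f = -5837299 (f = -1*5837299 = -5837299)
√(z(-1866, T) + f) = √(1713 - 5837299) = √(-5835586) = I*√5835586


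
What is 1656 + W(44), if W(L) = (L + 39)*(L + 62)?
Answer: 10454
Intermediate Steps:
W(L) = (39 + L)*(62 + L)
1656 + W(44) = 1656 + (2418 + 44**2 + 101*44) = 1656 + (2418 + 1936 + 4444) = 1656 + 8798 = 10454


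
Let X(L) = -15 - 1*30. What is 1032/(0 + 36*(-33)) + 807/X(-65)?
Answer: -9307/495 ≈ -18.802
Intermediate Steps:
X(L) = -45 (X(L) = -15 - 30 = -45)
1032/(0 + 36*(-33)) + 807/X(-65) = 1032/(0 + 36*(-33)) + 807/(-45) = 1032/(0 - 1188) + 807*(-1/45) = 1032/(-1188) - 269/15 = 1032*(-1/1188) - 269/15 = -86/99 - 269/15 = -9307/495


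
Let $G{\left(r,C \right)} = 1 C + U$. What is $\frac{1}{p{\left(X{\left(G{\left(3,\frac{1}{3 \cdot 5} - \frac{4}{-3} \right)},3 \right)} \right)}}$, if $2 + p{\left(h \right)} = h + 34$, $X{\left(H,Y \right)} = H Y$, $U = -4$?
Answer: $\frac{5}{121} \approx 0.041322$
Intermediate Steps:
$G{\left(r,C \right)} = -4 + C$ ($G{\left(r,C \right)} = 1 C - 4 = C - 4 = -4 + C$)
$p{\left(h \right)} = 32 + h$ ($p{\left(h \right)} = -2 + \left(h + 34\right) = -2 + \left(34 + h\right) = 32 + h$)
$\frac{1}{p{\left(X{\left(G{\left(3,\frac{1}{3 \cdot 5} - \frac{4}{-3} \right)},3 \right)} \right)}} = \frac{1}{32 + \left(-4 + \left(\frac{1}{3 \cdot 5} - \frac{4}{-3}\right)\right) 3} = \frac{1}{32 + \left(-4 + \left(\frac{1}{3} \cdot \frac{1}{5} - - \frac{4}{3}\right)\right) 3} = \frac{1}{32 + \left(-4 + \left(\frac{1}{15} + \frac{4}{3}\right)\right) 3} = \frac{1}{32 + \left(-4 + \frac{7}{5}\right) 3} = \frac{1}{32 - \frac{39}{5}} = \frac{1}{\frac{121}{5}} = \frac{5}{121}$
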